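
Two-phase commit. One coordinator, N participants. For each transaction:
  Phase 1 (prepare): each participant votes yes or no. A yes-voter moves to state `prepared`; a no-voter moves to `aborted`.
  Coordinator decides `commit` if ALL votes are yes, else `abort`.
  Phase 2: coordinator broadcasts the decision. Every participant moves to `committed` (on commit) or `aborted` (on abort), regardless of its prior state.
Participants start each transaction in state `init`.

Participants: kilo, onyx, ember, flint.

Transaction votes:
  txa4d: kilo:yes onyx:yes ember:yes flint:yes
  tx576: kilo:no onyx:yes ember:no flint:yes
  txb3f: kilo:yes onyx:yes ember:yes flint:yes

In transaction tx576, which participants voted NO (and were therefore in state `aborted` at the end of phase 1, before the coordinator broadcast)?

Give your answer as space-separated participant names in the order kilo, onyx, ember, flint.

Answer: kilo ember

Derivation:
Txn tx576 phase 1: kilo no -> aborted; onyx yes -> prepared; ember no -> aborted; flint yes -> prepared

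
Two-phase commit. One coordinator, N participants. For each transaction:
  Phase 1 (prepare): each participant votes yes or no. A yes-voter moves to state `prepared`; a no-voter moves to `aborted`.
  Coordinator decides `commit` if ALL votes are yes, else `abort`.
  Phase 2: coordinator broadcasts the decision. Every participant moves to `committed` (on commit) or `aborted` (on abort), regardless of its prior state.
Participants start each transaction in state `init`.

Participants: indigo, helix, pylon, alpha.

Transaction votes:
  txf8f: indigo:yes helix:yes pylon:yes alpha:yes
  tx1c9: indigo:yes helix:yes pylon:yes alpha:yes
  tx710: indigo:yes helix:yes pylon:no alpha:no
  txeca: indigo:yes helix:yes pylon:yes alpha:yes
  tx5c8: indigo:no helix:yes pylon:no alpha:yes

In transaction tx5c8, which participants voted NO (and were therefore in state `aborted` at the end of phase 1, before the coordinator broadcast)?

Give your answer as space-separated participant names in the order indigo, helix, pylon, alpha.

Answer: indigo pylon

Derivation:
Txn tx5c8 phase 1: indigo no -> aborted; helix yes -> prepared; pylon no -> aborted; alpha yes -> prepared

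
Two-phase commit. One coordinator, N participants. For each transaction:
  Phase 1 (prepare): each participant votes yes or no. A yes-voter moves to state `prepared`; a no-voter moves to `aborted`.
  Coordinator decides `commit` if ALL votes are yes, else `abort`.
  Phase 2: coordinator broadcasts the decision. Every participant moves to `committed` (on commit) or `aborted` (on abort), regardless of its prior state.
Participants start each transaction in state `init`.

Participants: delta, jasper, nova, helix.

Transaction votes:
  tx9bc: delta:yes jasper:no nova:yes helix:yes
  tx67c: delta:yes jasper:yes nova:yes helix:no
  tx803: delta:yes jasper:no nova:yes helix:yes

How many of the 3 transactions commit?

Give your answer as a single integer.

tx9bc: no from jasper -> abort (commits=0)
tx67c: no from helix -> abort (commits=0)
tx803: no from jasper -> abort (commits=0)

Answer: 0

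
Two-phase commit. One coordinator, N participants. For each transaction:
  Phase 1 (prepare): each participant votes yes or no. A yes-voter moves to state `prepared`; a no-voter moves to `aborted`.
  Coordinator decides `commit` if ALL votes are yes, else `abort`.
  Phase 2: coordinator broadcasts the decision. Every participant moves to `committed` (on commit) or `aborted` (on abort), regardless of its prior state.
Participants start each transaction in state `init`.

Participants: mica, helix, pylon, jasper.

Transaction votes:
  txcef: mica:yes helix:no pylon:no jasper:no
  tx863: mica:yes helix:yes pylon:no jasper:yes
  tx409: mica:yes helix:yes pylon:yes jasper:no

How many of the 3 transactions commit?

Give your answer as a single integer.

Answer: 0

Derivation:
txcef: no from helix, pylon, jasper -> abort (commits=0)
tx863: no from pylon -> abort (commits=0)
tx409: no from jasper -> abort (commits=0)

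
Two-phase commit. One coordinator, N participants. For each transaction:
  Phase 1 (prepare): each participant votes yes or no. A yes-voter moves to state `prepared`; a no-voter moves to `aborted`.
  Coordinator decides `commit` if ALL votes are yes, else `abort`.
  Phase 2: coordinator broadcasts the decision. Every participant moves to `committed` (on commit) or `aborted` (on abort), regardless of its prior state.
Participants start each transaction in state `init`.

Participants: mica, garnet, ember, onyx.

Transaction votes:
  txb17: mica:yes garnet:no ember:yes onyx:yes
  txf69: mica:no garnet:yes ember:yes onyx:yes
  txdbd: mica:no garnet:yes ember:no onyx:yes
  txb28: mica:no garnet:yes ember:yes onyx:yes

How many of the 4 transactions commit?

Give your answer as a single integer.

txb17: no from garnet -> abort (commits=0)
txf69: no from mica -> abort (commits=0)
txdbd: no from mica, ember -> abort (commits=0)
txb28: no from mica -> abort (commits=0)

Answer: 0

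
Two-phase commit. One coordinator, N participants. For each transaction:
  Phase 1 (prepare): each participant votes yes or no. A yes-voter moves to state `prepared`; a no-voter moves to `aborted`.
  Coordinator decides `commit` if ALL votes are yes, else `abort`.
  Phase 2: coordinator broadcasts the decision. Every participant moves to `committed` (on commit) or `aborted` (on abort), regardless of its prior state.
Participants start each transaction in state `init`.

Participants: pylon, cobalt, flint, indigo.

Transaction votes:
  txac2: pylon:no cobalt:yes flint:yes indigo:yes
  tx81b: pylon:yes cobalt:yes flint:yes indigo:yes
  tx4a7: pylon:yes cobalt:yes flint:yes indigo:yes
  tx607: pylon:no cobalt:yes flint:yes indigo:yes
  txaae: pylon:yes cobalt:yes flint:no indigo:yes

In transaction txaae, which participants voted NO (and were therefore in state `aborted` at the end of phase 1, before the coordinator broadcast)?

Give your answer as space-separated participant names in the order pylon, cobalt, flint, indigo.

Txn txaae phase 1: pylon yes -> prepared; cobalt yes -> prepared; flint no -> aborted; indigo yes -> prepared

Answer: flint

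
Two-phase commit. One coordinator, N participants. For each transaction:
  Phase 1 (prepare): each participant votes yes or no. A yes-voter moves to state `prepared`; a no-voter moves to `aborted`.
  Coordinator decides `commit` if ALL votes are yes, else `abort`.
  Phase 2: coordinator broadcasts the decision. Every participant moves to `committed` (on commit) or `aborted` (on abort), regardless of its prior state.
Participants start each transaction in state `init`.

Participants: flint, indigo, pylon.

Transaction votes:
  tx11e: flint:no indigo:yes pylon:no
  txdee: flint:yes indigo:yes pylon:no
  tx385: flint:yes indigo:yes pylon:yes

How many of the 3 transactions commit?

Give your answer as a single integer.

tx11e: no from flint, pylon -> abort (commits=0)
txdee: no from pylon -> abort (commits=0)
tx385: all yes -> commit (commits=1)

Answer: 1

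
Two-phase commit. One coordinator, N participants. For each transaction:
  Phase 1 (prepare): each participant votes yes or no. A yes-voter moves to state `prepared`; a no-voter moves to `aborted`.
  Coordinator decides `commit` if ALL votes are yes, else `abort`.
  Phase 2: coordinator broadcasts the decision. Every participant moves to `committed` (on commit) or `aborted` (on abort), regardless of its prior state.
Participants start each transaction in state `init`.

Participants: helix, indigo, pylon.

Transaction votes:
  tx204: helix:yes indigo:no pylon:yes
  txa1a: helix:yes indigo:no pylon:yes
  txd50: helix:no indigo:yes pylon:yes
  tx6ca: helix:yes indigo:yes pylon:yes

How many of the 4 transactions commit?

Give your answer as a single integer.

Answer: 1

Derivation:
tx204: no from indigo -> abort (commits=0)
txa1a: no from indigo -> abort (commits=0)
txd50: no from helix -> abort (commits=0)
tx6ca: all yes -> commit (commits=1)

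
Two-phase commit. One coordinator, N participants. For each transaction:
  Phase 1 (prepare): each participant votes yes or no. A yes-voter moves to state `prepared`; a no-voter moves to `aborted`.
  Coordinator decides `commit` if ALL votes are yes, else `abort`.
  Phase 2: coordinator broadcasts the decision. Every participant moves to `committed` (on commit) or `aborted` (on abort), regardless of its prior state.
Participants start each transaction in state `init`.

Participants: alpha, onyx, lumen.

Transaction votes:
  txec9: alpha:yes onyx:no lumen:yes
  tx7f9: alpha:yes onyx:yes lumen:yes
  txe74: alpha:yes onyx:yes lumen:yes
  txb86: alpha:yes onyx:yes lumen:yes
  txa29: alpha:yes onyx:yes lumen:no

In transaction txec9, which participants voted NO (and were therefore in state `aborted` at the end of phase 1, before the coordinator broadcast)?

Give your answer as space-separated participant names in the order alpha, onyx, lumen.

Answer: onyx

Derivation:
Txn txec9 phase 1: alpha yes -> prepared; onyx no -> aborted; lumen yes -> prepared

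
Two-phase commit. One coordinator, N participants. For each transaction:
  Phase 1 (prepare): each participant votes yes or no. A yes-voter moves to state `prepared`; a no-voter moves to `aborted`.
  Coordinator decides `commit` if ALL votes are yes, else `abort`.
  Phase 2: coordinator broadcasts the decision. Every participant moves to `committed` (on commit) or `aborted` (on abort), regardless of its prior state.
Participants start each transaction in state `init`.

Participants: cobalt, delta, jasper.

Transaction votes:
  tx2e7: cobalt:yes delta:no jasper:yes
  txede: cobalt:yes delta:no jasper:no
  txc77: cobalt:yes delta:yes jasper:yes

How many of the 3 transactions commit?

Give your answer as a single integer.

tx2e7: no from delta -> abort (commits=0)
txede: no from delta, jasper -> abort (commits=0)
txc77: all yes -> commit (commits=1)

Answer: 1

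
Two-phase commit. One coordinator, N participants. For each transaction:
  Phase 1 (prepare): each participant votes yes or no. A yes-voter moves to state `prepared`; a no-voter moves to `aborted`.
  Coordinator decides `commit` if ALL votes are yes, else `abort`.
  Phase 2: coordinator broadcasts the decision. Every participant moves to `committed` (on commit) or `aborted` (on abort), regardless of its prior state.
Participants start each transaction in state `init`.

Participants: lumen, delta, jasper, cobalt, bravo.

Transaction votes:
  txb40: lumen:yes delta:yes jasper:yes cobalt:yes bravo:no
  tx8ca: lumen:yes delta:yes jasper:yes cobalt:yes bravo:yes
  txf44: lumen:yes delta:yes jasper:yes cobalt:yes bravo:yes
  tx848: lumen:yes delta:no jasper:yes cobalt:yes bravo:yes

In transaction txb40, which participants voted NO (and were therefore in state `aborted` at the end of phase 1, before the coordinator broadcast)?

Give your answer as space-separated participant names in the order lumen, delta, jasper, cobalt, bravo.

Answer: bravo

Derivation:
Txn txb40 phase 1: lumen yes -> prepared; delta yes -> prepared; jasper yes -> prepared; cobalt yes -> prepared; bravo no -> aborted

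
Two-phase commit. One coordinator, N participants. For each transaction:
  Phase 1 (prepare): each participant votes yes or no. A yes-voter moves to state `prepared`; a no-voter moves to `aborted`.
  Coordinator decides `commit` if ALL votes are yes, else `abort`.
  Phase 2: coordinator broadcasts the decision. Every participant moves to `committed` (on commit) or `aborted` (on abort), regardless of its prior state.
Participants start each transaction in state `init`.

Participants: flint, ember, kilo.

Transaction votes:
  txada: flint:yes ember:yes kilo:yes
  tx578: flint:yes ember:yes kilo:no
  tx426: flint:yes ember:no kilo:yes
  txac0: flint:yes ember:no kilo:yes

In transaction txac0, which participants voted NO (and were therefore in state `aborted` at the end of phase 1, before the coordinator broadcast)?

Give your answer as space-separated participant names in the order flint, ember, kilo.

Txn txac0 phase 1: flint yes -> prepared; ember no -> aborted; kilo yes -> prepared

Answer: ember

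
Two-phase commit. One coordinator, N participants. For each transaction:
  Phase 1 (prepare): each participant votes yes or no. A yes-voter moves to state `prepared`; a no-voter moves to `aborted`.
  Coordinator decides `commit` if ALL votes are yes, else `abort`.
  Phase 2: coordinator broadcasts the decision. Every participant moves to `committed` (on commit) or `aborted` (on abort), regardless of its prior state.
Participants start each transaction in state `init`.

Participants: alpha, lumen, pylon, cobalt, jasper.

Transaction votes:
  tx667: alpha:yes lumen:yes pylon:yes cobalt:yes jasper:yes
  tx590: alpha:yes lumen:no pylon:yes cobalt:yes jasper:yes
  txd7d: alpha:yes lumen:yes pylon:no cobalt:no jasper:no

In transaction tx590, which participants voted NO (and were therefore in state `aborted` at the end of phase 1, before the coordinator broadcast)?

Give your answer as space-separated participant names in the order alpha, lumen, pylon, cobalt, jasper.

Answer: lumen

Derivation:
Txn tx590 phase 1: alpha yes -> prepared; lumen no -> aborted; pylon yes -> prepared; cobalt yes -> prepared; jasper yes -> prepared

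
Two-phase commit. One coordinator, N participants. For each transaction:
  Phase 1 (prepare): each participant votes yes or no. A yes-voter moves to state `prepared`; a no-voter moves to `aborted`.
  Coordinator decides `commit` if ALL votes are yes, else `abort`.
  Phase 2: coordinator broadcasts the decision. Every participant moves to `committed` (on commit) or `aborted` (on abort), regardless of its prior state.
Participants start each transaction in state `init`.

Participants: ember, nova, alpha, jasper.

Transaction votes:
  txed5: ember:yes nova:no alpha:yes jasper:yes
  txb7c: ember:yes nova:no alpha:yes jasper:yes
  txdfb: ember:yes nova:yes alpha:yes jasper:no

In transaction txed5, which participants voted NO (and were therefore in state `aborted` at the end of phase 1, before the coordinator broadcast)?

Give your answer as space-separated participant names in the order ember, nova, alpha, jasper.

Txn txed5 phase 1: ember yes -> prepared; nova no -> aborted; alpha yes -> prepared; jasper yes -> prepared

Answer: nova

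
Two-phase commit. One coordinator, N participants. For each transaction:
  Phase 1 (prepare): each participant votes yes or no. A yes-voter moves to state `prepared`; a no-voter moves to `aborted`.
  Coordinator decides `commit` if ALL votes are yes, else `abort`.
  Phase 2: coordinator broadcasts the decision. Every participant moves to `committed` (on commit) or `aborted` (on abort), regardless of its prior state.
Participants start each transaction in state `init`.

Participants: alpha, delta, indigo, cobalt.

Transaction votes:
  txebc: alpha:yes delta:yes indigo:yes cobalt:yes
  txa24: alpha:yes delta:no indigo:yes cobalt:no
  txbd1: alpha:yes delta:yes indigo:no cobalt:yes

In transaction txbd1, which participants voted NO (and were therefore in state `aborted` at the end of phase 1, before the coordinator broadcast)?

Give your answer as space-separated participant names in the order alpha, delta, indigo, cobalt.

Answer: indigo

Derivation:
Txn txbd1 phase 1: alpha yes -> prepared; delta yes -> prepared; indigo no -> aborted; cobalt yes -> prepared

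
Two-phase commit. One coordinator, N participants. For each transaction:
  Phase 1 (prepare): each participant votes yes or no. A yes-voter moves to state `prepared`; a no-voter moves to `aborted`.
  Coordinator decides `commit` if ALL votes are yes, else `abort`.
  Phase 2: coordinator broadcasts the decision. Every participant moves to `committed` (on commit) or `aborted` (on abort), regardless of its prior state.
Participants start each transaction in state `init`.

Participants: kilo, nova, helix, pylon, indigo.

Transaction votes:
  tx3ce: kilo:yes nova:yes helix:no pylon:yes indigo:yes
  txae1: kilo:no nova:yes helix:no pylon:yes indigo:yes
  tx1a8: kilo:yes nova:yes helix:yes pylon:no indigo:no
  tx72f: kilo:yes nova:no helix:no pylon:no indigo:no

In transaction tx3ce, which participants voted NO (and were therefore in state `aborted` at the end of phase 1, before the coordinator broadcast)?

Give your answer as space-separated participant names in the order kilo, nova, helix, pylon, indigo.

Answer: helix

Derivation:
Txn tx3ce phase 1: kilo yes -> prepared; nova yes -> prepared; helix no -> aborted; pylon yes -> prepared; indigo yes -> prepared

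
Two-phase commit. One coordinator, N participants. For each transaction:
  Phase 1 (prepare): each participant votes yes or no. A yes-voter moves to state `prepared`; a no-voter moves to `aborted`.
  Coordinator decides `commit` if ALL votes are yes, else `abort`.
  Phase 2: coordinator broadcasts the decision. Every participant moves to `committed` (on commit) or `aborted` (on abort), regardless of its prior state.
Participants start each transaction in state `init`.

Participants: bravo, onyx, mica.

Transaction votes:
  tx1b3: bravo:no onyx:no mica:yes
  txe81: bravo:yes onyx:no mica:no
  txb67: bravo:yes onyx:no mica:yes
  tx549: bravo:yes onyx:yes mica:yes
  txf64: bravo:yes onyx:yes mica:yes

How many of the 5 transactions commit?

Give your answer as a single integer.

tx1b3: no from bravo, onyx -> abort (commits=0)
txe81: no from onyx, mica -> abort (commits=0)
txb67: no from onyx -> abort (commits=0)
tx549: all yes -> commit (commits=1)
txf64: all yes -> commit (commits=2)

Answer: 2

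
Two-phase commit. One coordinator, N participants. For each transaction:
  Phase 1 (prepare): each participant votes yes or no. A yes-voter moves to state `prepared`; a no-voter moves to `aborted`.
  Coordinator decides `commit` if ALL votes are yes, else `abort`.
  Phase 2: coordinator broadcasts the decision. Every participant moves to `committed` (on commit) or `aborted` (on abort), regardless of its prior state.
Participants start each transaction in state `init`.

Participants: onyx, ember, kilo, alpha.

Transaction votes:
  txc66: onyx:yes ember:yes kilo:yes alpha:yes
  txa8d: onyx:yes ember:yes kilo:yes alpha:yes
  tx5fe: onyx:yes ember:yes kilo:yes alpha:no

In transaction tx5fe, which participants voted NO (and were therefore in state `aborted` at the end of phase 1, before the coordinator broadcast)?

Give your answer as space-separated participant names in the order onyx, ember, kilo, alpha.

Txn tx5fe phase 1: onyx yes -> prepared; ember yes -> prepared; kilo yes -> prepared; alpha no -> aborted

Answer: alpha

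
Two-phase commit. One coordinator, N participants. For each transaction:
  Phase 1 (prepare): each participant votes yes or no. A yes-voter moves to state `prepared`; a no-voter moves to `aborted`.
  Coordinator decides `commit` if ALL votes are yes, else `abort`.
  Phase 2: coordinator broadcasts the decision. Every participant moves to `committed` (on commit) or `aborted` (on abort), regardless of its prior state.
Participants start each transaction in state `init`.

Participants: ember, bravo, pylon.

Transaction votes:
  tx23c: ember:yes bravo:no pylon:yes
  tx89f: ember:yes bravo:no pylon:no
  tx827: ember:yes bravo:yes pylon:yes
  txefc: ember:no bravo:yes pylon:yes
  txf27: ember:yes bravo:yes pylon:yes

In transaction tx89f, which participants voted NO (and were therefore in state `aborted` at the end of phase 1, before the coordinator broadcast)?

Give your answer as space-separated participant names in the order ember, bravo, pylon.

Answer: bravo pylon

Derivation:
Txn tx89f phase 1: ember yes -> prepared; bravo no -> aborted; pylon no -> aborted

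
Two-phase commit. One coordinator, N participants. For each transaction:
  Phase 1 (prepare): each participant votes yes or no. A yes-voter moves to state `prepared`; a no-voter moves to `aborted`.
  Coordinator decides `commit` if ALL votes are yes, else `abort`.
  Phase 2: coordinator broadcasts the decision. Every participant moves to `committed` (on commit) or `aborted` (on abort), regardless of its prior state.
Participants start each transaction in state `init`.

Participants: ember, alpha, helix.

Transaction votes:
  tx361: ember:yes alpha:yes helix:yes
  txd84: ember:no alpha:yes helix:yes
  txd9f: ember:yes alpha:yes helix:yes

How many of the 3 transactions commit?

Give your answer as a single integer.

tx361: all yes -> commit (commits=1)
txd84: no from ember -> abort (commits=1)
txd9f: all yes -> commit (commits=2)

Answer: 2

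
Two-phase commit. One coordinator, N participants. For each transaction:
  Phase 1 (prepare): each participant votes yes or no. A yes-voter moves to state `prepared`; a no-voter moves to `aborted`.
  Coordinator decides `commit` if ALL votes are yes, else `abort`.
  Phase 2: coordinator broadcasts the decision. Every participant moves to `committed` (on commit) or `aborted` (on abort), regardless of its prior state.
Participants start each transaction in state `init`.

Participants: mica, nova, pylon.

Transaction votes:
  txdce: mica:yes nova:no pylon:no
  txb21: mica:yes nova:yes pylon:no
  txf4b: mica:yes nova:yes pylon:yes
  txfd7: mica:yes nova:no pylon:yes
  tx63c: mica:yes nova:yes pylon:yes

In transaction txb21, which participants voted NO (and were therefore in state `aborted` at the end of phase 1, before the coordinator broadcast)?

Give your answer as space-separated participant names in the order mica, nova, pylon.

Answer: pylon

Derivation:
Txn txb21 phase 1: mica yes -> prepared; nova yes -> prepared; pylon no -> aborted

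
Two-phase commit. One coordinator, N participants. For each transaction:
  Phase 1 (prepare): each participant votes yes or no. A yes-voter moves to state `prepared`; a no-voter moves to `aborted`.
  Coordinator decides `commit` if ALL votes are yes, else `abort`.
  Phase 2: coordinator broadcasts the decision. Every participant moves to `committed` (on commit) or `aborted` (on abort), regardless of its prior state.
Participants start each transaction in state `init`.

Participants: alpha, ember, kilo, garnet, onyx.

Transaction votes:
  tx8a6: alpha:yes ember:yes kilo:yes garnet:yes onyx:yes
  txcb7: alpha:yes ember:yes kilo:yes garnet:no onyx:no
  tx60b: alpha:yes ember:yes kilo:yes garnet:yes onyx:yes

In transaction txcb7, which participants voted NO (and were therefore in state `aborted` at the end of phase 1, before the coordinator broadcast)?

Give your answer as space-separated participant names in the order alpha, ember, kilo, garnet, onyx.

Answer: garnet onyx

Derivation:
Txn txcb7 phase 1: alpha yes -> prepared; ember yes -> prepared; kilo yes -> prepared; garnet no -> aborted; onyx no -> aborted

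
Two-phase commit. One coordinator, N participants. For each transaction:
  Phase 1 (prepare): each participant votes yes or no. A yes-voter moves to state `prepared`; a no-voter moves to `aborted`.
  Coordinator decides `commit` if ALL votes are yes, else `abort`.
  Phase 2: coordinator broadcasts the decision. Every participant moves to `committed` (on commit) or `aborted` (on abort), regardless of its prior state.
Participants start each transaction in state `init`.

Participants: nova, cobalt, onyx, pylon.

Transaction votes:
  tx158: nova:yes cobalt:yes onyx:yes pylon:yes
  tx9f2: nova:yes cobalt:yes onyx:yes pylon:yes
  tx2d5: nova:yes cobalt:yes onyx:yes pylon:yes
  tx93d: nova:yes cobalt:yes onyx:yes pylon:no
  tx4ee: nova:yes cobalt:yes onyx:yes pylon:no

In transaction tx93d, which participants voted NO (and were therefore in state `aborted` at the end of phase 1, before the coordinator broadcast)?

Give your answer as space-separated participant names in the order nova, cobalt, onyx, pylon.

Txn tx93d phase 1: nova yes -> prepared; cobalt yes -> prepared; onyx yes -> prepared; pylon no -> aborted

Answer: pylon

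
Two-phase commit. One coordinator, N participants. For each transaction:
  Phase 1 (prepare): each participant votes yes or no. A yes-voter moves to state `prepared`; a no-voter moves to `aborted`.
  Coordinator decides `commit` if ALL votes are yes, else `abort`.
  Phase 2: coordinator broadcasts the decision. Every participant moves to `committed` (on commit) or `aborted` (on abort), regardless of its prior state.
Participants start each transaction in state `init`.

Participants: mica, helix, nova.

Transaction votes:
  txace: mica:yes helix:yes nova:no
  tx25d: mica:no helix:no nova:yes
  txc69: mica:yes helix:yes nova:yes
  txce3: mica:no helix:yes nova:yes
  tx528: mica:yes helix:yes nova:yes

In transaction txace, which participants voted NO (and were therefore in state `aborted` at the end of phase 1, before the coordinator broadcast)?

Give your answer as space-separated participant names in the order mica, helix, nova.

Answer: nova

Derivation:
Txn txace phase 1: mica yes -> prepared; helix yes -> prepared; nova no -> aborted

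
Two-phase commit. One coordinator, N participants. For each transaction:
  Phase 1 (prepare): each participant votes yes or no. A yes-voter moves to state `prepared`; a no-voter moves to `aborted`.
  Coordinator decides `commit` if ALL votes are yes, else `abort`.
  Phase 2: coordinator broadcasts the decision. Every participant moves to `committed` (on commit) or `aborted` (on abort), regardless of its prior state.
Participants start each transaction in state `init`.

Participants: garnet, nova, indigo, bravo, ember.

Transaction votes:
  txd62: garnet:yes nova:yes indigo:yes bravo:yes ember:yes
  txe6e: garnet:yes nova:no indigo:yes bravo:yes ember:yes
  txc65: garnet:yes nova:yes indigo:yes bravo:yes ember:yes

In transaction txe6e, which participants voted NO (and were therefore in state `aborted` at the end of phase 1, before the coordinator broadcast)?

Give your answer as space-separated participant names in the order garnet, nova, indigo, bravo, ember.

Answer: nova

Derivation:
Txn txe6e phase 1: garnet yes -> prepared; nova no -> aborted; indigo yes -> prepared; bravo yes -> prepared; ember yes -> prepared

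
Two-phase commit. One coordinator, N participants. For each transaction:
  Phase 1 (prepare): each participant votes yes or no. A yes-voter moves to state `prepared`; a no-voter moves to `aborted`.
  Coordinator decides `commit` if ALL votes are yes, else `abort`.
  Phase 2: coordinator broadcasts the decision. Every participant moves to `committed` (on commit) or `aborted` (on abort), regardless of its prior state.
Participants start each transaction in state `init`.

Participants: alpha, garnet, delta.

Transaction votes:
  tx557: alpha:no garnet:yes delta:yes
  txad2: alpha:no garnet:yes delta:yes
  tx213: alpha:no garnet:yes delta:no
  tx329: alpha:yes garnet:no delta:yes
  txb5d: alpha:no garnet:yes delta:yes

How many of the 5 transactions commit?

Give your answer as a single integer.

tx557: no from alpha -> abort (commits=0)
txad2: no from alpha -> abort (commits=0)
tx213: no from alpha, delta -> abort (commits=0)
tx329: no from garnet -> abort (commits=0)
txb5d: no from alpha -> abort (commits=0)

Answer: 0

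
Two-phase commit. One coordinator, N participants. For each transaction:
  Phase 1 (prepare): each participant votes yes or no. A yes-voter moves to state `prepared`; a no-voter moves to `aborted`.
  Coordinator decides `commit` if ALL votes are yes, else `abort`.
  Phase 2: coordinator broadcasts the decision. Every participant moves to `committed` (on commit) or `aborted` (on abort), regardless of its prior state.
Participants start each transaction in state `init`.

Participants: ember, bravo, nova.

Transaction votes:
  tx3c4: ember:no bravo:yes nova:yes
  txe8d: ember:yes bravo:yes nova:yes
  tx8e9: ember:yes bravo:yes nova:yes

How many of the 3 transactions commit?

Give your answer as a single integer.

Answer: 2

Derivation:
tx3c4: no from ember -> abort (commits=0)
txe8d: all yes -> commit (commits=1)
tx8e9: all yes -> commit (commits=2)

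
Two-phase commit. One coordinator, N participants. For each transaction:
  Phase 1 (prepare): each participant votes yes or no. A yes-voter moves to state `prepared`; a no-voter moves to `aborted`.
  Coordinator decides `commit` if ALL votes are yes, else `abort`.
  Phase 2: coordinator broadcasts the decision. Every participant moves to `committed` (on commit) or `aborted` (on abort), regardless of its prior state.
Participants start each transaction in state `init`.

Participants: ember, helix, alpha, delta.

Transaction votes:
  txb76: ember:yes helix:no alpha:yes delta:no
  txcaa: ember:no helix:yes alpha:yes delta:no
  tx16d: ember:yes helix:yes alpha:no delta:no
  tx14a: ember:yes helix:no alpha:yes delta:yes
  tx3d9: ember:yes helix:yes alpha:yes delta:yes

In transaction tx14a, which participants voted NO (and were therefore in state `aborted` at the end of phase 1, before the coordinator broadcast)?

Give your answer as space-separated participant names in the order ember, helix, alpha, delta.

Answer: helix

Derivation:
Txn tx14a phase 1: ember yes -> prepared; helix no -> aborted; alpha yes -> prepared; delta yes -> prepared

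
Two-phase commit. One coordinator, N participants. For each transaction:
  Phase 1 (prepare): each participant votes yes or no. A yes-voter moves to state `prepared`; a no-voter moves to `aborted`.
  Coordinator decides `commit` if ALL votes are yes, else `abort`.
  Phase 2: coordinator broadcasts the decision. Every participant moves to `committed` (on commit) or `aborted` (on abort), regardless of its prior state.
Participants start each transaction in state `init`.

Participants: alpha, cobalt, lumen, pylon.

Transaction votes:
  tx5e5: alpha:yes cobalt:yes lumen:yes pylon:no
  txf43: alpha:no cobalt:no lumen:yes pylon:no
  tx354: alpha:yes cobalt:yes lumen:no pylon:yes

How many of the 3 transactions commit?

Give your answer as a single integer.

Answer: 0

Derivation:
tx5e5: no from pylon -> abort (commits=0)
txf43: no from alpha, cobalt, pylon -> abort (commits=0)
tx354: no from lumen -> abort (commits=0)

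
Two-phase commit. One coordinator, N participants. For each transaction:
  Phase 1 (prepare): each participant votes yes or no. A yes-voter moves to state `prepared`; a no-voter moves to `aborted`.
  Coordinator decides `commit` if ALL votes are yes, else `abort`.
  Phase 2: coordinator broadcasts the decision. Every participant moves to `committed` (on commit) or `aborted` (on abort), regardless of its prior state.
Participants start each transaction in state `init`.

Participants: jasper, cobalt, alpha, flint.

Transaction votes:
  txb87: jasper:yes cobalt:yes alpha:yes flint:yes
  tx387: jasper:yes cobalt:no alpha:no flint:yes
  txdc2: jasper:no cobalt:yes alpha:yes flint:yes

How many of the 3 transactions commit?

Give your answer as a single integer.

Answer: 1

Derivation:
txb87: all yes -> commit (commits=1)
tx387: no from cobalt, alpha -> abort (commits=1)
txdc2: no from jasper -> abort (commits=1)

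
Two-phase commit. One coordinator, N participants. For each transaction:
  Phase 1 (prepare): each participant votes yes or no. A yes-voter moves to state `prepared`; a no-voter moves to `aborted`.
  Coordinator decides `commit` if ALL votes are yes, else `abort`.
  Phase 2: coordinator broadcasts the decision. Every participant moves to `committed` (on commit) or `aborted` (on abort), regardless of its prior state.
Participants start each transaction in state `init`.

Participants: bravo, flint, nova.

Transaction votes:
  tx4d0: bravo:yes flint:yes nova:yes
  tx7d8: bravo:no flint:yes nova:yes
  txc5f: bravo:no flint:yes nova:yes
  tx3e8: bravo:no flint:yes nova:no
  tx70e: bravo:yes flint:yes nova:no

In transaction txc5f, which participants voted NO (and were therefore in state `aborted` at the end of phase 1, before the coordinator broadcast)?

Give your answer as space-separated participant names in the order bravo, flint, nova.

Answer: bravo

Derivation:
Txn txc5f phase 1: bravo no -> aborted; flint yes -> prepared; nova yes -> prepared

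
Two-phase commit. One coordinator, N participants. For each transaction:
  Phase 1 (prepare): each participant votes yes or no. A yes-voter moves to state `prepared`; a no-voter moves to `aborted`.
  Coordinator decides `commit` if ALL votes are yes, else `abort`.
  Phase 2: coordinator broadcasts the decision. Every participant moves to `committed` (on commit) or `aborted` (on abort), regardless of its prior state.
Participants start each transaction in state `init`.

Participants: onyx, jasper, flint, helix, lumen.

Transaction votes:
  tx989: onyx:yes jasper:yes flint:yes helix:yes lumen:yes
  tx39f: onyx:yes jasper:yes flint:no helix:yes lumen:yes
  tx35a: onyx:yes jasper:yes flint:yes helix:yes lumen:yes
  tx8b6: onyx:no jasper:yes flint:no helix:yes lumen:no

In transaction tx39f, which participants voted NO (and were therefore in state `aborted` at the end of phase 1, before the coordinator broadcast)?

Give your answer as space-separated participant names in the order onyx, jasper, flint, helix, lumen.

Answer: flint

Derivation:
Txn tx39f phase 1: onyx yes -> prepared; jasper yes -> prepared; flint no -> aborted; helix yes -> prepared; lumen yes -> prepared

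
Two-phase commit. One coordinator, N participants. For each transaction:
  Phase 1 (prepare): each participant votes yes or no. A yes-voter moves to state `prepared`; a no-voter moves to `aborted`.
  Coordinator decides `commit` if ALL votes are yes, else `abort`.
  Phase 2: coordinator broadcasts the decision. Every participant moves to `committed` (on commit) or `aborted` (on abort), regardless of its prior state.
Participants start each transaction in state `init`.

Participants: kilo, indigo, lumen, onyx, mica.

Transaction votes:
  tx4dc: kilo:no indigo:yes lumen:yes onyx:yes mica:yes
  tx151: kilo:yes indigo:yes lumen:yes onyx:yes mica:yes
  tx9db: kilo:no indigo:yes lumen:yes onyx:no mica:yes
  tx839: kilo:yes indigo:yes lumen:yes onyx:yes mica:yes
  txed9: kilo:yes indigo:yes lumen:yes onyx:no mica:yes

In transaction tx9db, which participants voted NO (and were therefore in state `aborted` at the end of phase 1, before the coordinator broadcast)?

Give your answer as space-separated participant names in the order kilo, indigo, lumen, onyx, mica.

Answer: kilo onyx

Derivation:
Txn tx9db phase 1: kilo no -> aborted; indigo yes -> prepared; lumen yes -> prepared; onyx no -> aborted; mica yes -> prepared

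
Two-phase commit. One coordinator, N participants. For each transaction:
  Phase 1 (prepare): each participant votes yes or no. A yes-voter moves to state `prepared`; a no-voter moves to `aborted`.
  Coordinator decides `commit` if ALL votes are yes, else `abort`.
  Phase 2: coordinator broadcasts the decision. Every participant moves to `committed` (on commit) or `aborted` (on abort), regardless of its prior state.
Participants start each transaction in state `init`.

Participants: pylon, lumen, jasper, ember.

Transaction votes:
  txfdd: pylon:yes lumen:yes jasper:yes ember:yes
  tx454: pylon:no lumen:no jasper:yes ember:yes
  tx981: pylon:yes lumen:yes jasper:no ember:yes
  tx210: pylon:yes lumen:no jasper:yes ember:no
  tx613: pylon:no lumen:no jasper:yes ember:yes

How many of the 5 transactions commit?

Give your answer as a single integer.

txfdd: all yes -> commit (commits=1)
tx454: no from pylon, lumen -> abort (commits=1)
tx981: no from jasper -> abort (commits=1)
tx210: no from lumen, ember -> abort (commits=1)
tx613: no from pylon, lumen -> abort (commits=1)

Answer: 1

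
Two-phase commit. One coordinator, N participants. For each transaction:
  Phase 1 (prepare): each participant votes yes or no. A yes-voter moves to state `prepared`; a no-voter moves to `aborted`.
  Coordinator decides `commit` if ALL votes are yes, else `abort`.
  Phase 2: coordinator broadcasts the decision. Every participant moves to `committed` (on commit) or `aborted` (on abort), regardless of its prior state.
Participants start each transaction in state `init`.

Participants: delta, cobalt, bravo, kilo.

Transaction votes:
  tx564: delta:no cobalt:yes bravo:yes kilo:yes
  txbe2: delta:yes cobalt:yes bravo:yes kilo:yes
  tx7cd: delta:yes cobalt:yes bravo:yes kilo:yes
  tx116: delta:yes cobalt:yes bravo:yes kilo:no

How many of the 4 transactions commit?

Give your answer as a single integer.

tx564: no from delta -> abort (commits=0)
txbe2: all yes -> commit (commits=1)
tx7cd: all yes -> commit (commits=2)
tx116: no from kilo -> abort (commits=2)

Answer: 2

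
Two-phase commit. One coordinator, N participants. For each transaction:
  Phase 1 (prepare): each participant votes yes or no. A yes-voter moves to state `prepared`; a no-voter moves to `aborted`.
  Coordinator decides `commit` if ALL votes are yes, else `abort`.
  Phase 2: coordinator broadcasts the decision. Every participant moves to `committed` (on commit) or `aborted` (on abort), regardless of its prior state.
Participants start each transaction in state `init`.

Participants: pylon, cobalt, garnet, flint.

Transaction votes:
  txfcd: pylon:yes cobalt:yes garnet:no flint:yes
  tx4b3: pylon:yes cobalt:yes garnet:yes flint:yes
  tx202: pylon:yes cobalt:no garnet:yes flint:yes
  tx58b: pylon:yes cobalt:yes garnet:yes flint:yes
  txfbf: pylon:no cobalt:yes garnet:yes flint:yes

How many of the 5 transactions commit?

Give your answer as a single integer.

Answer: 2

Derivation:
txfcd: no from garnet -> abort (commits=0)
tx4b3: all yes -> commit (commits=1)
tx202: no from cobalt -> abort (commits=1)
tx58b: all yes -> commit (commits=2)
txfbf: no from pylon -> abort (commits=2)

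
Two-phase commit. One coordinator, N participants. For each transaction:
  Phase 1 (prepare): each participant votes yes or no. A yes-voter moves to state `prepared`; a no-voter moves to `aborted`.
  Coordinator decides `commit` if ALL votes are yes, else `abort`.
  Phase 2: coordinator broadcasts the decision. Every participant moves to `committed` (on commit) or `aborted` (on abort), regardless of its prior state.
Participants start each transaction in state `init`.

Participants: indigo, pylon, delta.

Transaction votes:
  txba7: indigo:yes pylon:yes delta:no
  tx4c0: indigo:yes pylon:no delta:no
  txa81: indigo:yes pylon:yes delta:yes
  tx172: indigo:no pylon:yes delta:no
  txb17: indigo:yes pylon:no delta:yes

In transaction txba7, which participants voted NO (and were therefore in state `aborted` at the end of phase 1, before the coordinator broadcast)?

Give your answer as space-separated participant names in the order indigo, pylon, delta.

Txn txba7 phase 1: indigo yes -> prepared; pylon yes -> prepared; delta no -> aborted

Answer: delta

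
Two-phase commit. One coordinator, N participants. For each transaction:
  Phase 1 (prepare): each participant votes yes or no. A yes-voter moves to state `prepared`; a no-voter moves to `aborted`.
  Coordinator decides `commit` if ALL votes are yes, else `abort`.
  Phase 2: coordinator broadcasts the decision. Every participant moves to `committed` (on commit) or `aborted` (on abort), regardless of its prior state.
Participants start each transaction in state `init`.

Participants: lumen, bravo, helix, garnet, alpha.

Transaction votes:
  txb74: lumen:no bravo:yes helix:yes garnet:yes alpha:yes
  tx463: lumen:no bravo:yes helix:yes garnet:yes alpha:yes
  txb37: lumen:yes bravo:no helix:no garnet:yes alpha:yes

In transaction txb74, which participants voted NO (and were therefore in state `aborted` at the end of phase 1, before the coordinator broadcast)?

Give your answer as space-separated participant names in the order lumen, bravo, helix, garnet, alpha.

Answer: lumen

Derivation:
Txn txb74 phase 1: lumen no -> aborted; bravo yes -> prepared; helix yes -> prepared; garnet yes -> prepared; alpha yes -> prepared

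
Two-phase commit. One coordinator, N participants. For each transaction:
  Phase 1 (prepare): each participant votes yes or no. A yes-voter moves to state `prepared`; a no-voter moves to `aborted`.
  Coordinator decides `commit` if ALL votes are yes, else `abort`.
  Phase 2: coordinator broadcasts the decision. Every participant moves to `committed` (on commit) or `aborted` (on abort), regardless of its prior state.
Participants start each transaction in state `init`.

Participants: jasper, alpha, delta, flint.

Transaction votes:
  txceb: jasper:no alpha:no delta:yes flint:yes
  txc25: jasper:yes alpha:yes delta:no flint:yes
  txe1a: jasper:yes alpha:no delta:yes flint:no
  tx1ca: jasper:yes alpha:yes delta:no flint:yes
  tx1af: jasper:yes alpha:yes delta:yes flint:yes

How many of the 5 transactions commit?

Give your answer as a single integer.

txceb: no from jasper, alpha -> abort (commits=0)
txc25: no from delta -> abort (commits=0)
txe1a: no from alpha, flint -> abort (commits=0)
tx1ca: no from delta -> abort (commits=0)
tx1af: all yes -> commit (commits=1)

Answer: 1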